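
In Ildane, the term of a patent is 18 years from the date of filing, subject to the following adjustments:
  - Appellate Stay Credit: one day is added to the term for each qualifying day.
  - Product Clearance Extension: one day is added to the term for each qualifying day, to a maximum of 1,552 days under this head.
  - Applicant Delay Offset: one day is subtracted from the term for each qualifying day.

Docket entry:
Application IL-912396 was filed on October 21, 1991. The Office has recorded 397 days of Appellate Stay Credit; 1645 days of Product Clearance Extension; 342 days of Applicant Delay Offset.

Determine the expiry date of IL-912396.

Base term: filing date + 18 years → 21 October 2009.
Appellate Stay Credit: +397 days → 22 November 2010.
Product Clearance Extension: 1645 days claimed exceeds the 1552-day cap, so +1552 days → 21 February 2015.
Applicant Delay Offset: −342 days → 16 March 2014.

2014-03-16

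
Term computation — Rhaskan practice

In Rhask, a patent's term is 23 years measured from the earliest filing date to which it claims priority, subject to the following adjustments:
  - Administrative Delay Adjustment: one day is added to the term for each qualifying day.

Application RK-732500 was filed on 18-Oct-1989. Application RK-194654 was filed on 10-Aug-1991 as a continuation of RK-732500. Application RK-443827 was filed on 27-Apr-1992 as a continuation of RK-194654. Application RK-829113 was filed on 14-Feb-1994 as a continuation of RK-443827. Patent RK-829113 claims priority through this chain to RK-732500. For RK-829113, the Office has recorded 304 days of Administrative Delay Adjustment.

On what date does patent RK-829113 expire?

August 18, 2013

Earliest priority filing: 18 October 1989.
Base term: 18 October 1989 + 23 years → 18 October 2012.
Administrative Delay Adjustment: +304 days → 18 August 2013.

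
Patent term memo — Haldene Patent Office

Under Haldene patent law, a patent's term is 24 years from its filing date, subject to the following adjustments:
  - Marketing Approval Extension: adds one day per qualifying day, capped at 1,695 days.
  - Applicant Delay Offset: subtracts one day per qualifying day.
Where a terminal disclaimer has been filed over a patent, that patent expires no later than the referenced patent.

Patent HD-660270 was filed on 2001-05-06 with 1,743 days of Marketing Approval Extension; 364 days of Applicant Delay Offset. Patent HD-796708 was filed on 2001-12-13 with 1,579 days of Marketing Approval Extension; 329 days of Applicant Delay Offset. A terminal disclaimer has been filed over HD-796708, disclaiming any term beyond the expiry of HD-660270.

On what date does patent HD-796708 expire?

Natural term of HD-796708:
  Base: filing + 24 years → 13 December 2025.
  Marketing Approval Extension: 1579 days (within the 1695-day cap) → +1579 days → 10 April 2030.
  Applicant Delay Offset: −329 days → 16 May 2029.
Expiry of referenced patent HD-660270:
  Base: filing + 24 years → 6 May 2025.
  Marketing Approval Extension: 1743 days claimed exceeds the 1695-day cap, so +1695 days → 26 December 2029.
  Applicant Delay Offset: −364 days → 27 December 2028.
Terminal disclaimer: HD-796708 expires on the earlier of 16 May 2029 and 27 December 2028.

2028-12-27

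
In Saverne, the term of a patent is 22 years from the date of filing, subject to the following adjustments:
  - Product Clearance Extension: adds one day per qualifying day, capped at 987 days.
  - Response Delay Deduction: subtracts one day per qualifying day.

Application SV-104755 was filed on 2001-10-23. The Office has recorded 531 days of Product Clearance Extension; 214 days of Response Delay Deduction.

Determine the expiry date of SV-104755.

Base term: filing date + 22 years → 23 October 2023.
Product Clearance Extension: 531 days (within the 987-day cap) → +531 days → 6 April 2025.
Response Delay Deduction: −214 days → 4 September 2024.

2024-09-04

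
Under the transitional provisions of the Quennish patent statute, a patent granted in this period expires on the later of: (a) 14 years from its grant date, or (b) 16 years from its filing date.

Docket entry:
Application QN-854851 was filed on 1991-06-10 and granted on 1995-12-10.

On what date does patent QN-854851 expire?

(a) grant + 14 years → 10 December 2009.
(b) filing + 16 years → 10 June 2007.
Later of the two: 10 December 2009.

2009-12-10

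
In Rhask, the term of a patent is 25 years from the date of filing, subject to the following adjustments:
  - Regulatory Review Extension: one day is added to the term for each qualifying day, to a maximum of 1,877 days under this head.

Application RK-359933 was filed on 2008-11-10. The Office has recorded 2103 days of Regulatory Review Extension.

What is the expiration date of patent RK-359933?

Base term: filing date + 25 years → 10 November 2033.
Regulatory Review Extension: 2103 days claimed exceeds the 1877-day cap, so +1877 days → 31 December 2038.

2038-12-31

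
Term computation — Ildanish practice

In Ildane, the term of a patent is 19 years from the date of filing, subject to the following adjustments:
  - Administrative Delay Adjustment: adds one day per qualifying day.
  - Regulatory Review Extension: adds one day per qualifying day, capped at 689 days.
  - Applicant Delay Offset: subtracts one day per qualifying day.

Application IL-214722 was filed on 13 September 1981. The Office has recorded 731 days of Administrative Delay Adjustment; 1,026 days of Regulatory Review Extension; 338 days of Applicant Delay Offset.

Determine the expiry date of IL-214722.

August 31, 2003

Base term: filing date + 19 years → 13 September 2000.
Administrative Delay Adjustment: +731 days → 14 September 2002.
Regulatory Review Extension: 1026 days claimed exceeds the 689-day cap, so +689 days → 3 August 2004.
Applicant Delay Offset: −338 days → 31 August 2003.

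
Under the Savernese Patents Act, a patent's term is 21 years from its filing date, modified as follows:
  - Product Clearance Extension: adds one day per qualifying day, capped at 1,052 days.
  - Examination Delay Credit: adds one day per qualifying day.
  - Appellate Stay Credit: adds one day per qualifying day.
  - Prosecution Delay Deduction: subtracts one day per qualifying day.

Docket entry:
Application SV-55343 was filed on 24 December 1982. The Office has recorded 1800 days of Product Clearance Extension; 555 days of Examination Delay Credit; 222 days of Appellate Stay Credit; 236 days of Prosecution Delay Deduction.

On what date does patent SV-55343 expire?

Base term: filing date + 21 years → 24 December 2003.
Product Clearance Extension: 1800 days claimed exceeds the 1052-day cap, so +1052 days → 10 November 2006.
Examination Delay Credit: +555 days → 18 May 2008.
Appellate Stay Credit: +222 days → 26 December 2008.
Prosecution Delay Deduction: −236 days → 4 May 2008.

May 4, 2008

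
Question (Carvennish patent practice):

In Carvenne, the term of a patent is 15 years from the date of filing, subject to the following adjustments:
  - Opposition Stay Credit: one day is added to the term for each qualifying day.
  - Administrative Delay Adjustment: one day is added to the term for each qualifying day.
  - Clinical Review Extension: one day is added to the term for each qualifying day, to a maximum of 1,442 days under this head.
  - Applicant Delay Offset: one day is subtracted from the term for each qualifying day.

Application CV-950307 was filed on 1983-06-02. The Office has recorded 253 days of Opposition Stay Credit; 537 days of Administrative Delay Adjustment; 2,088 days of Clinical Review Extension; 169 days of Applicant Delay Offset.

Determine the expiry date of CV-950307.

Base term: filing date + 15 years → 2 June 1998.
Opposition Stay Credit: +253 days → 10 February 1999.
Administrative Delay Adjustment: +537 days → 31 July 2000.
Clinical Review Extension: 2088 days claimed exceeds the 1442-day cap, so +1442 days → 12 July 2004.
Applicant Delay Offset: −169 days → 25 January 2004.

2004-01-25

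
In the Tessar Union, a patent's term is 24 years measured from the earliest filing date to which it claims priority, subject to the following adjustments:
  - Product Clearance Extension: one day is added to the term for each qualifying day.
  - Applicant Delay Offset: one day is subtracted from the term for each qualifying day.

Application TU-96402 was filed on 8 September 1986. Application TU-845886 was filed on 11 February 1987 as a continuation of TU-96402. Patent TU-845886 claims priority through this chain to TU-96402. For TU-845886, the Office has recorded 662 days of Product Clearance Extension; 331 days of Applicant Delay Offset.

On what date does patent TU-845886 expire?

August 5, 2011

Earliest priority filing: 8 September 1986.
Base term: 8 September 1986 + 24 years → 8 September 2010.
Product Clearance Extension: +662 days → 1 July 2012.
Applicant Delay Offset: −331 days → 5 August 2011.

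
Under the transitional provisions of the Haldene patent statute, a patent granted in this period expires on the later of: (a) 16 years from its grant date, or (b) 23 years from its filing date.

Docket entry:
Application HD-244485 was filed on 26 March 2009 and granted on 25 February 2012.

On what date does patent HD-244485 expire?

(a) grant + 16 years → 25 February 2028.
(b) filing + 23 years → 26 March 2032.
Later of the two: 26 March 2032.

March 26, 2032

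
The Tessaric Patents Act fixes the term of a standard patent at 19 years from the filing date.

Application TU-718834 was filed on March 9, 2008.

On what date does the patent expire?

Filing date + 19 years → 9 March 2027.

2027-03-09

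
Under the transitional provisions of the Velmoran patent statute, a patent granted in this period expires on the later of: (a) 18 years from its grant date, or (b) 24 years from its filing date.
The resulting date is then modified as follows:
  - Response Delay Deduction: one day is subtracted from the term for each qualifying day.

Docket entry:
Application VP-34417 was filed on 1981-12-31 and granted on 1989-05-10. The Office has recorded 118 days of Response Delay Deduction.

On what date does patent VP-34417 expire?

2007-01-12

(a) grant + 18 years → 10 May 2007.
(b) filing + 24 years → 31 December 2005.
Later of the two: 10 May 2007.
Response Delay Deduction: −118 days → 12 January 2007.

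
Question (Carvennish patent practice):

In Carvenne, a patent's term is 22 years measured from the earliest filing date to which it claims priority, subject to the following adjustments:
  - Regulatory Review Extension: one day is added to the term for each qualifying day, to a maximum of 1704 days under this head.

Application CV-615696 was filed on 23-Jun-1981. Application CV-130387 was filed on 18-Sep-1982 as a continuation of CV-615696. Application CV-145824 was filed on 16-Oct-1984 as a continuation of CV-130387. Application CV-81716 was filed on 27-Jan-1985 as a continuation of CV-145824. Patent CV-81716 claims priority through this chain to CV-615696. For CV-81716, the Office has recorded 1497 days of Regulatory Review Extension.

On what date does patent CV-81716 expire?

Earliest priority filing: 23 June 1981.
Base term: 23 June 1981 + 22 years → 23 June 2003.
Regulatory Review Extension: 1497 days (within the 1704-day cap) → +1497 days → 29 July 2007.

2007-07-29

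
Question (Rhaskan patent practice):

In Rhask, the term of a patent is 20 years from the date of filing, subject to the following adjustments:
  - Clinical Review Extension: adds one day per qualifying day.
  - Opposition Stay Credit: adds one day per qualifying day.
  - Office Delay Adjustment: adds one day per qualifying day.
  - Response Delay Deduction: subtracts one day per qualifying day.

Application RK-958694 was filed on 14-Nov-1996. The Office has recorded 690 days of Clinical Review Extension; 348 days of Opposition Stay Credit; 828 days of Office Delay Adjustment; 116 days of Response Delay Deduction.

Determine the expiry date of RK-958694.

Base term: filing date + 20 years → 14 November 2016.
Clinical Review Extension: +690 days → 5 October 2018.
Opposition Stay Credit: +348 days → 18 September 2019.
Office Delay Adjustment: +828 days → 24 December 2021.
Response Delay Deduction: −116 days → 30 August 2021.

2021-08-30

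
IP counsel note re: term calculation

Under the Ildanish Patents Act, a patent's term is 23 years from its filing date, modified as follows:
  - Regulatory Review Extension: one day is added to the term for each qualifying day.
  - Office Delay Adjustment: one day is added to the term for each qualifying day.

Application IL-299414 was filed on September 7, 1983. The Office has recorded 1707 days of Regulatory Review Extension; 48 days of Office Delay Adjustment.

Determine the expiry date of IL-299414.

Base term: filing date + 23 years → 7 September 2006.
Regulatory Review Extension: +1707 days → 11 May 2011.
Office Delay Adjustment: +48 days → 28 June 2011.

2011-06-28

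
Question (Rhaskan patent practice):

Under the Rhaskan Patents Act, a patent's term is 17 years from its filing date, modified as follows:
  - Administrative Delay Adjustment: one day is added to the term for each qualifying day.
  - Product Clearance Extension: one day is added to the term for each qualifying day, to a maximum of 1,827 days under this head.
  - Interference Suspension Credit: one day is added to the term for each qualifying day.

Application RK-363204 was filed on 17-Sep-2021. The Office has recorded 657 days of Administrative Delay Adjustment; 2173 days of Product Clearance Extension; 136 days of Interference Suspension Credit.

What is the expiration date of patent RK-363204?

Base term: filing date + 17 years → 17 September 2038.
Administrative Delay Adjustment: +657 days → 5 July 2040.
Product Clearance Extension: 2173 days claimed exceeds the 1827-day cap, so +1827 days → 6 July 2045.
Interference Suspension Credit: +136 days → 19 November 2045.

November 19, 2045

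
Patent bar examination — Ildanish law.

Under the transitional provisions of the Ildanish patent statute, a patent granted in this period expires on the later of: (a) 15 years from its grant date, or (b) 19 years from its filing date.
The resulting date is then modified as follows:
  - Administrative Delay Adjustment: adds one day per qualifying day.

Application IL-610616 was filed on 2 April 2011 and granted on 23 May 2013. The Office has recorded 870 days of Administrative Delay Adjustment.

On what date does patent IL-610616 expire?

(a) grant + 15 years → 23 May 2028.
(b) filing + 19 years → 2 April 2030.
Later of the two: 2 April 2030.
Administrative Delay Adjustment: +870 days → 19 August 2032.

August 19, 2032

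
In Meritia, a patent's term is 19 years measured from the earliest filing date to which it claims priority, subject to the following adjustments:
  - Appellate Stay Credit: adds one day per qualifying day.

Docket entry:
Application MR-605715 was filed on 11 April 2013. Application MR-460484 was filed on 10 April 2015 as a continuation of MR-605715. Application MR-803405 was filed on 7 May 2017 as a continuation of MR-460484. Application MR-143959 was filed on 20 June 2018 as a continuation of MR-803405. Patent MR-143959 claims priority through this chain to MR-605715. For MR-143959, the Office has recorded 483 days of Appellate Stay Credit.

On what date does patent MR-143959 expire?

2033-08-07

Earliest priority filing: 11 April 2013.
Base term: 11 April 2013 + 19 years → 11 April 2032.
Appellate Stay Credit: +483 days → 7 August 2033.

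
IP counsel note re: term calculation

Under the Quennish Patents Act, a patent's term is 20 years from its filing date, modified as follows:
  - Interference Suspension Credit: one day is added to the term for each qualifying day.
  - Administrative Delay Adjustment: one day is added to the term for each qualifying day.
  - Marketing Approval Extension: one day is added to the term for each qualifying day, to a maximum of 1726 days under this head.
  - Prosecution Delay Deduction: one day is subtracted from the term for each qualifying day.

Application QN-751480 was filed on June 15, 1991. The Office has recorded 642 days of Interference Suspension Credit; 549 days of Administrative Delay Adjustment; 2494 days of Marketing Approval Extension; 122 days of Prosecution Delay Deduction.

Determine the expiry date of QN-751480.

February 8, 2019

Base term: filing date + 20 years → 15 June 2011.
Interference Suspension Credit: +642 days → 18 March 2013.
Administrative Delay Adjustment: +549 days → 18 September 2014.
Marketing Approval Extension: 2494 days claimed exceeds the 1726-day cap, so +1726 days → 10 June 2019.
Prosecution Delay Deduction: −122 days → 8 February 2019.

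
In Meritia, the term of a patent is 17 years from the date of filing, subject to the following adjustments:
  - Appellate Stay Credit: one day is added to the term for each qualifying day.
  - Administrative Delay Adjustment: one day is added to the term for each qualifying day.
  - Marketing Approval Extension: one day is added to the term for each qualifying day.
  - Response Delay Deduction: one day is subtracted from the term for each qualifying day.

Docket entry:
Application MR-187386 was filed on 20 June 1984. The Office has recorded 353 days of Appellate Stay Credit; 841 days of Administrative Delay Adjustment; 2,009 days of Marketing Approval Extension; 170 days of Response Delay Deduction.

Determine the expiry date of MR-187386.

Base term: filing date + 17 years → 20 June 2001.
Appellate Stay Credit: +353 days → 8 June 2002.
Administrative Delay Adjustment: +841 days → 26 September 2004.
Marketing Approval Extension: +2009 days → 28 March 2010.
Response Delay Deduction: −170 days → 9 October 2009.

2009-10-09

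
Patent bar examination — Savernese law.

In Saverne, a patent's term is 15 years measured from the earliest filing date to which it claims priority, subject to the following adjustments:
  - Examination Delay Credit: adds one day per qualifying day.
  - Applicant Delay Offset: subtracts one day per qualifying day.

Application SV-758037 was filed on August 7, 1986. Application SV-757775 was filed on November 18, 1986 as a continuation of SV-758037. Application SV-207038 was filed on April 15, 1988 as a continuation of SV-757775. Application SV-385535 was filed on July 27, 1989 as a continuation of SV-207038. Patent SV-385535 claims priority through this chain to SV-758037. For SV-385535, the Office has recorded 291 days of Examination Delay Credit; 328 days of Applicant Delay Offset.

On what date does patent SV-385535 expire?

Earliest priority filing: 7 August 1986.
Base term: 7 August 1986 + 15 years → 7 August 2001.
Examination Delay Credit: +291 days → 25 May 2002.
Applicant Delay Offset: −328 days → 1 July 2001.

July 1, 2001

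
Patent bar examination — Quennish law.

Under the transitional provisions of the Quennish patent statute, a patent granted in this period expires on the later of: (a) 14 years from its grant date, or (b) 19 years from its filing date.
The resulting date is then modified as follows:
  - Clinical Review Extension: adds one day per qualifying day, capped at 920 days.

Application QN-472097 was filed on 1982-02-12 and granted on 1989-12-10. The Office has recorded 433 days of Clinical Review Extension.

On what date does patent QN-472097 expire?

February 15, 2005

(a) grant + 14 years → 10 December 2003.
(b) filing + 19 years → 12 February 2001.
Later of the two: 10 December 2003.
Clinical Review Extension: 433 days (within the 920-day cap) → +433 days → 15 February 2005.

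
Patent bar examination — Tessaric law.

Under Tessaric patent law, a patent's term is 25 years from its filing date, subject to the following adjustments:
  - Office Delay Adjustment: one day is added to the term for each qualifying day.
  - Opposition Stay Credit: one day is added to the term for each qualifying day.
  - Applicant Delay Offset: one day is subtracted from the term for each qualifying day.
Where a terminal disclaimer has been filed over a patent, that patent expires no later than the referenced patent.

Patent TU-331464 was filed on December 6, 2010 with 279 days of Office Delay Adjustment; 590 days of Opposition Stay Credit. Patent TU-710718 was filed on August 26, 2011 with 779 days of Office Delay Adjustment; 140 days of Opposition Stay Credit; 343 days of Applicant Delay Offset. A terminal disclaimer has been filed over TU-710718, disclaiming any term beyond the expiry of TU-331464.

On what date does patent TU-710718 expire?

March 25, 2038

Natural term of TU-710718:
  Base: filing + 25 years → 26 August 2036.
  Office Delay Adjustment: +779 days → 14 October 2038.
  Opposition Stay Credit: +140 days → 3 March 2039.
  Applicant Delay Offset: −343 days → 25 March 2038.
Expiry of referenced patent TU-331464:
  Base: filing + 25 years → 6 December 2035.
  Office Delay Adjustment: +279 days → 10 September 2036.
  Opposition Stay Credit: +590 days → 23 April 2038.
Terminal disclaimer: TU-710718 expires on the earlier of 25 March 2038 and 23 April 2038.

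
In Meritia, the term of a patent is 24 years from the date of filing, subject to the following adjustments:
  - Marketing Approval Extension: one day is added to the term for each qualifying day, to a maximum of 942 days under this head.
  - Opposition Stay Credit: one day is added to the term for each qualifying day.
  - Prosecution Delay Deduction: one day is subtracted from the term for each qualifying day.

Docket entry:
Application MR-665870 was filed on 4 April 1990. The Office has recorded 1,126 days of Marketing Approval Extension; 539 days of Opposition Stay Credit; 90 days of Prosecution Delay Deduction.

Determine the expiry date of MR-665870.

Base term: filing date + 24 years → 4 April 2014.
Marketing Approval Extension: 1126 days claimed exceeds the 942-day cap, so +942 days → 1 November 2016.
Opposition Stay Credit: +539 days → 24 April 2018.
Prosecution Delay Deduction: −90 days → 24 January 2018.

January 24, 2018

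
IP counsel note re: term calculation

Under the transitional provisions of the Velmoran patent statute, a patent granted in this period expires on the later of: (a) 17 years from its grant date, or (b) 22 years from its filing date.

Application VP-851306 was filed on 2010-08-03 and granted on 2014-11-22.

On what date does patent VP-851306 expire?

August 3, 2032

(a) grant + 17 years → 22 November 2031.
(b) filing + 22 years → 3 August 2032.
Later of the two: 3 August 2032.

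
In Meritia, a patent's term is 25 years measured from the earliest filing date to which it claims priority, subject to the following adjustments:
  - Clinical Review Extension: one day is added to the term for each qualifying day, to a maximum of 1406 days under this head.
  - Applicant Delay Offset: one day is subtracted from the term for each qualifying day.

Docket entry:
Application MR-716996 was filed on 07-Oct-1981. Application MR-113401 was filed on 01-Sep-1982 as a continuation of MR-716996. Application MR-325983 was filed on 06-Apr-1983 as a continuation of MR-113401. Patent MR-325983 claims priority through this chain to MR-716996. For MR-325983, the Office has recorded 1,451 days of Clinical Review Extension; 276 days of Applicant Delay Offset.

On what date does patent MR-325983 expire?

2009-11-10

Earliest priority filing: 7 October 1981.
Base term: 7 October 1981 + 25 years → 7 October 2006.
Clinical Review Extension: 1451 days claimed exceeds the 1406-day cap, so +1406 days → 13 August 2010.
Applicant Delay Offset: −276 days → 10 November 2009.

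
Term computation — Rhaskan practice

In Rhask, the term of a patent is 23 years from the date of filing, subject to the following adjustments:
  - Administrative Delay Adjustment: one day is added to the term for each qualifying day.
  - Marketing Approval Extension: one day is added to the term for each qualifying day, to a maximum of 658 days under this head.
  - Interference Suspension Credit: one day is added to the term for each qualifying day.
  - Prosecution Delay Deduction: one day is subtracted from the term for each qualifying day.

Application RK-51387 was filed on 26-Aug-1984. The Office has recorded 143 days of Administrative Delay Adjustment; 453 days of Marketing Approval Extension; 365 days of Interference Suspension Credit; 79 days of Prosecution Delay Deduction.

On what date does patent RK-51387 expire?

January 24, 2010

Base term: filing date + 23 years → 26 August 2007.
Administrative Delay Adjustment: +143 days → 16 January 2008.
Marketing Approval Extension: 453 days (within the 658-day cap) → +453 days → 13 April 2009.
Interference Suspension Credit: +365 days → 13 April 2010.
Prosecution Delay Deduction: −79 days → 24 January 2010.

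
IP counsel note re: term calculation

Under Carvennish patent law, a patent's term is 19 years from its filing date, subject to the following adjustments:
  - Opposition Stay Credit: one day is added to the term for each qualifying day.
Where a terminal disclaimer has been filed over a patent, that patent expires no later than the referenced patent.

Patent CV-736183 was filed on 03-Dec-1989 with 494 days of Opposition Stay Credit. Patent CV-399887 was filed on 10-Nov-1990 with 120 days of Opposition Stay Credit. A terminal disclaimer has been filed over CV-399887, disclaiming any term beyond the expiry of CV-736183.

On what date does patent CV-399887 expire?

March 10, 2010

Natural term of CV-399887:
  Base: filing + 19 years → 10 November 2009.
  Opposition Stay Credit: +120 days → 10 March 2010.
Expiry of referenced patent CV-736183:
  Base: filing + 19 years → 3 December 2008.
  Opposition Stay Credit: +494 days → 11 April 2010.
Terminal disclaimer: CV-399887 expires on the earlier of 10 March 2010 and 11 April 2010.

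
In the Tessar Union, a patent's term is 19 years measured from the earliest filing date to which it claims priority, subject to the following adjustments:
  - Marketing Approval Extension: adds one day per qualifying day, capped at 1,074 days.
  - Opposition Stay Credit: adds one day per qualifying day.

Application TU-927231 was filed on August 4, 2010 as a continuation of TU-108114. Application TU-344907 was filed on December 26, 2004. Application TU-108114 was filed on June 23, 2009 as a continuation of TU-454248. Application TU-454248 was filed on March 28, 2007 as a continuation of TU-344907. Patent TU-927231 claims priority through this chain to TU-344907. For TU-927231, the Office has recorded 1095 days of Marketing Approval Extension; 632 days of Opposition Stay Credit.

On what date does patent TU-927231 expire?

Earliest priority filing: 26 December 2004.
Base term: 26 December 2004 + 19 years → 26 December 2023.
Marketing Approval Extension: 1095 days claimed exceeds the 1074-day cap, so +1074 days → 4 December 2026.
Opposition Stay Credit: +632 days → 27 August 2028.

August 27, 2028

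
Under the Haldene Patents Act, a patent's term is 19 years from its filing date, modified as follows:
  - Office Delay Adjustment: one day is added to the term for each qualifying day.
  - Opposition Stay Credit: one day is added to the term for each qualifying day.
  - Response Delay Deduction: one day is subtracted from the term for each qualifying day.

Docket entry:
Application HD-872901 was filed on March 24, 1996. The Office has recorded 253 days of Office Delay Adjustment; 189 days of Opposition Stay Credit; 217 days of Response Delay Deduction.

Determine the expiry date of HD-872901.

Base term: filing date + 19 years → 24 March 2015.
Office Delay Adjustment: +253 days → 2 December 2015.
Opposition Stay Credit: +189 days → 8 June 2016.
Response Delay Deduction: −217 days → 4 November 2015.

2015-11-04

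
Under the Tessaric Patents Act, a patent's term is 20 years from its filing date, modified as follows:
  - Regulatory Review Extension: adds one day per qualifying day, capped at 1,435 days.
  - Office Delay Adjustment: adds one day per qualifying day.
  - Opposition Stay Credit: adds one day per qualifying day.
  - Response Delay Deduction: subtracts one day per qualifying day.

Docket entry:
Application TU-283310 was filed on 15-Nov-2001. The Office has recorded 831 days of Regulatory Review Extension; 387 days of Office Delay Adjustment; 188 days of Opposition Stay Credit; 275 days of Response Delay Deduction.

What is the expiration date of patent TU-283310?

2024-12-20

Base term: filing date + 20 years → 15 November 2021.
Regulatory Review Extension: 831 days (within the 1435-day cap) → +831 days → 24 February 2024.
Office Delay Adjustment: +387 days → 17 March 2025.
Opposition Stay Credit: +188 days → 21 September 2025.
Response Delay Deduction: −275 days → 20 December 2024.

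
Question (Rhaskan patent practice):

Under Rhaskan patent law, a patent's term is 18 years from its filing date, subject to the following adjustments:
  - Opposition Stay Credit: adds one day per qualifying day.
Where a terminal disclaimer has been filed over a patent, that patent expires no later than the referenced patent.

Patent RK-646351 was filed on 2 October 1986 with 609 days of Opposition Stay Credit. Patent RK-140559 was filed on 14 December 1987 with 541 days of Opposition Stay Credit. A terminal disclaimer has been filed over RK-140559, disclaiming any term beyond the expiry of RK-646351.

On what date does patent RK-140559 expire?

2006-06-03

Natural term of RK-140559:
  Base: filing + 18 years → 14 December 2005.
  Opposition Stay Credit: +541 days → 8 June 2007.
Expiry of referenced patent RK-646351:
  Base: filing + 18 years → 2 October 2004.
  Opposition Stay Credit: +609 days → 3 June 2006.
Terminal disclaimer: RK-140559 expires on the earlier of 8 June 2007 and 3 June 2006.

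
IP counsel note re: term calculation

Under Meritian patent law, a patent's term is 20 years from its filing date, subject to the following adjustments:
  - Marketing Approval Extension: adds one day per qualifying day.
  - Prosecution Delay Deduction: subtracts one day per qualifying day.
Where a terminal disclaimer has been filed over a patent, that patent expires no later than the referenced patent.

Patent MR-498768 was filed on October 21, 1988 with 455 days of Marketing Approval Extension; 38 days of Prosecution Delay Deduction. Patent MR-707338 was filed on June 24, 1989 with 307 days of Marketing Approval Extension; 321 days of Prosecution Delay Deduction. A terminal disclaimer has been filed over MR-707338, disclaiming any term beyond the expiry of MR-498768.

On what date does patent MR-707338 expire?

Natural term of MR-707338:
  Base: filing + 20 years → 24 June 2009.
  Marketing Approval Extension: +307 days → 27 April 2010.
  Prosecution Delay Deduction: −321 days → 10 June 2009.
Expiry of referenced patent MR-498768:
  Base: filing + 20 years → 21 October 2008.
  Marketing Approval Extension: +455 days → 19 January 2010.
  Prosecution Delay Deduction: −38 days → 12 December 2009.
Terminal disclaimer: MR-707338 expires on the earlier of 10 June 2009 and 12 December 2009.

2009-06-10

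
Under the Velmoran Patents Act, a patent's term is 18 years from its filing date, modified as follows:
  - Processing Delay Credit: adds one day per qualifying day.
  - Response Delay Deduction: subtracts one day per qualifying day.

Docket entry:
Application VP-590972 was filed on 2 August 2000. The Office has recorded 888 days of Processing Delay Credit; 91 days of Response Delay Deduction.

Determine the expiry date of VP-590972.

Base term: filing date + 18 years → 2 August 2018.
Processing Delay Credit: +888 days → 6 January 2021.
Response Delay Deduction: −91 days → 7 October 2020.

October 7, 2020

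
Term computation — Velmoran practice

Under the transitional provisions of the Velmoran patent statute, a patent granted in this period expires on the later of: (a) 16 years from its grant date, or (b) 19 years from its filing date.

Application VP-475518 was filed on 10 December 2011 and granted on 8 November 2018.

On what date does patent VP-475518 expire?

(a) grant + 16 years → 8 November 2034.
(b) filing + 19 years → 10 December 2030.
Later of the two: 8 November 2034.

November 8, 2034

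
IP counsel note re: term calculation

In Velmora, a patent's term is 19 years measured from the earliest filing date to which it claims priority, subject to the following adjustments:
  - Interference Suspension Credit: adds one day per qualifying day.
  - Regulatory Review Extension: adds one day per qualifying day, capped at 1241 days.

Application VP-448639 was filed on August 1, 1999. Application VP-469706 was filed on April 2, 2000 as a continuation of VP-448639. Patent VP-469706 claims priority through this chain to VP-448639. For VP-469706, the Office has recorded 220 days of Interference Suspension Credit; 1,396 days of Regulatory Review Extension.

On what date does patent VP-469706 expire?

August 1, 2022

Earliest priority filing: 1 August 1999.
Base term: 1 August 1999 + 19 years → 1 August 2018.
Interference Suspension Credit: +220 days → 9 March 2019.
Regulatory Review Extension: 1396 days claimed exceeds the 1241-day cap, so +1241 days → 1 August 2022.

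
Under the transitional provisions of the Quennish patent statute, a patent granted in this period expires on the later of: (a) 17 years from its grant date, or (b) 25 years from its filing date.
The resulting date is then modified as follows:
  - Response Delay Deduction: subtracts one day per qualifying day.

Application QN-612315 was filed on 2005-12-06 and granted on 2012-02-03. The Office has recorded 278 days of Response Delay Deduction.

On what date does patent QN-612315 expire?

(a) grant + 17 years → 3 February 2029.
(b) filing + 25 years → 6 December 2030.
Later of the two: 6 December 2030.
Response Delay Deduction: −278 days → 3 March 2030.

2030-03-03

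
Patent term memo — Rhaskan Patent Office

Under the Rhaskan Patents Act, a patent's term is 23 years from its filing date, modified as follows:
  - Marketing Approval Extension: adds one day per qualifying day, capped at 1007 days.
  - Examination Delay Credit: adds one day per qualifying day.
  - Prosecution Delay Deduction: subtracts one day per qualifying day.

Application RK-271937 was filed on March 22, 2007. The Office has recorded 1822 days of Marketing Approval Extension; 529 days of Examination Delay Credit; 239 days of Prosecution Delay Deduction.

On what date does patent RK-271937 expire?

Base term: filing date + 23 years → 22 March 2030.
Marketing Approval Extension: 1822 days claimed exceeds the 1007-day cap, so +1007 days → 23 December 2032.
Examination Delay Credit: +529 days → 5 June 2034.
Prosecution Delay Deduction: −239 days → 9 October 2033.

2033-10-09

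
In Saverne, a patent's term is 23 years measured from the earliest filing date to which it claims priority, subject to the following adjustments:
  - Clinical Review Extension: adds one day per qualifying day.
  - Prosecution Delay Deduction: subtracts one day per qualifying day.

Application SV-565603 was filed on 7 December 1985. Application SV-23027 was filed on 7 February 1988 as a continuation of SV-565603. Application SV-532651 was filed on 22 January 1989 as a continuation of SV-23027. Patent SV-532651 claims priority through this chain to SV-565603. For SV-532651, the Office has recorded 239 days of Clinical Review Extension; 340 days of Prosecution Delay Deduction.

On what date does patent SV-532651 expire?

2008-08-28

Earliest priority filing: 7 December 1985.
Base term: 7 December 1985 + 23 years → 7 December 2008.
Clinical Review Extension: +239 days → 3 August 2009.
Prosecution Delay Deduction: −340 days → 28 August 2008.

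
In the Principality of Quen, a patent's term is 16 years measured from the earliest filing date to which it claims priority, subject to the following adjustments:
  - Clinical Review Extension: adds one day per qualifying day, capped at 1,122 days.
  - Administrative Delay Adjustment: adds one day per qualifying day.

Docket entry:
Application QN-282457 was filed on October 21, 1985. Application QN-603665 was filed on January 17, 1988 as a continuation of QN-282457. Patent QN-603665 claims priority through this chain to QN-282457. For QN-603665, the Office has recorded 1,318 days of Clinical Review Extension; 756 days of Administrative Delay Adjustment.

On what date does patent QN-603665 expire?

Earliest priority filing: 21 October 1985.
Base term: 21 October 1985 + 16 years → 21 October 2001.
Clinical Review Extension: 1318 days claimed exceeds the 1122-day cap, so +1122 days → 16 November 2004.
Administrative Delay Adjustment: +756 days → 12 December 2006.

December 12, 2006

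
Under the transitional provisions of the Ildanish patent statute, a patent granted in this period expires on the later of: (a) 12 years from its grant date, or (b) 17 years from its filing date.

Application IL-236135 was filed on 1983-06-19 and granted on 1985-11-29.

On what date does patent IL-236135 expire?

2000-06-19

(a) grant + 12 years → 29 November 1997.
(b) filing + 17 years → 19 June 2000.
Later of the two: 19 June 2000.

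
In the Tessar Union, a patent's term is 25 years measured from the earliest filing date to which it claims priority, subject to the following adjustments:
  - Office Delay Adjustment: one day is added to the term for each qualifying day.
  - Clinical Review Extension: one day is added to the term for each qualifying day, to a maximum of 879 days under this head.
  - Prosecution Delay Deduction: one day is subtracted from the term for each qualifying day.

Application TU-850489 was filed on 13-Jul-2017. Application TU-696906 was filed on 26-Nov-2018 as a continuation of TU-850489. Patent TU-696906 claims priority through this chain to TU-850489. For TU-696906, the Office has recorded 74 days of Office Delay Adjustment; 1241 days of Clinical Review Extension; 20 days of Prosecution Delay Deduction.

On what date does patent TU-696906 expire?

Earliest priority filing: 13 July 2017.
Base term: 13 July 2017 + 25 years → 13 July 2042.
Office Delay Adjustment: +74 days → 25 September 2042.
Clinical Review Extension: 1241 days claimed exceeds the 879-day cap, so +879 days → 20 February 2045.
Prosecution Delay Deduction: −20 days → 31 January 2045.

January 31, 2045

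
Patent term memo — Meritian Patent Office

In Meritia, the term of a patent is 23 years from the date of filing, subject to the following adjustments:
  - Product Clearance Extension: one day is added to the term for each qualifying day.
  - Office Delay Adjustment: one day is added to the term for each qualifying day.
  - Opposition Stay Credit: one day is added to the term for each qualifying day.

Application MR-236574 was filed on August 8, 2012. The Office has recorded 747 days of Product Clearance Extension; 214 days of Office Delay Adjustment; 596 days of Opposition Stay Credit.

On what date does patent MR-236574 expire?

Base term: filing date + 23 years → 8 August 2035.
Product Clearance Extension: +747 days → 24 August 2037.
Office Delay Adjustment: +214 days → 26 March 2038.
Opposition Stay Credit: +596 days → 12 November 2039.

November 12, 2039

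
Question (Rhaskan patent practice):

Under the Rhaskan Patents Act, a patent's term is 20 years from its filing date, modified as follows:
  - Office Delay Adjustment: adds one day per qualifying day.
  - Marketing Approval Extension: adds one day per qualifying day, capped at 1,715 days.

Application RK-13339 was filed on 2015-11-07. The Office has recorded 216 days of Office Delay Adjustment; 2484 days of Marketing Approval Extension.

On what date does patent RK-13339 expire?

February 19, 2041

Base term: filing date + 20 years → 7 November 2035.
Office Delay Adjustment: +216 days → 10 June 2036.
Marketing Approval Extension: 2484 days claimed exceeds the 1715-day cap, so +1715 days → 19 February 2041.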